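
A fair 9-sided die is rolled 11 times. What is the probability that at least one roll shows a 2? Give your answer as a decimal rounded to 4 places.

P(no roll shows a 2) = (8/9)^11 ≈ 0.2737.
P(at least one) = 1 − 0.2737 = 0.7263.

0.7263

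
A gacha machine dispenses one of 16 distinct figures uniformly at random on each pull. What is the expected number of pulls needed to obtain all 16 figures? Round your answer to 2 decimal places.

After i distinct types are collected, each trial gives a new one with probability (16−i)/16, so the expected wait for the next new type is 16/(16−i).
E = 16/16 + 16/15 + 16/14 + 16/13 + 16/12 + 16/11 + 16/10 + 16/9 + 16/8 + 16/7 + 16/6 + 16/5 + 16/4 + 16/3 + 16/2 + 16/1 = 2436559/45045 ≈ 54.09.

54.09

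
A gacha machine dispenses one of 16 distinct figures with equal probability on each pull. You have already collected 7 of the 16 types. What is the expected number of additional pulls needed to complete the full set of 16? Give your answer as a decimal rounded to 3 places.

45.263

Starting from 7 distinct types, each trial gives a new one with probability (16−i)/16 when i types are held, so the wait for the next new type is 16/(16−i).
E = 16/9 + 16/8 + 16/7 + 16/6 + 16/5 + 16/4 + 16/3 + 16/2 + 16/1 = 14258/315 ≈ 45.263.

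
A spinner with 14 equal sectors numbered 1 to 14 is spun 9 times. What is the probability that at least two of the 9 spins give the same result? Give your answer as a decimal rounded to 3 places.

0.965

P(all 9 different) = 14/14 · 13/14 · ··· · 6/14 ≈ 0.035.
P(at least two equal) = 1 − 0.035 = 0.965.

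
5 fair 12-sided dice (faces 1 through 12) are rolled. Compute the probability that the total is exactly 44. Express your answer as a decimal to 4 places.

0.0181

There are 12^5 = 248832 equally likely outcomes.
The number of ordered 5-tuples from {1,…,12} summing to 44 is 4495.
P(sum = 44) = 4495/248832 ≈ 0.0181.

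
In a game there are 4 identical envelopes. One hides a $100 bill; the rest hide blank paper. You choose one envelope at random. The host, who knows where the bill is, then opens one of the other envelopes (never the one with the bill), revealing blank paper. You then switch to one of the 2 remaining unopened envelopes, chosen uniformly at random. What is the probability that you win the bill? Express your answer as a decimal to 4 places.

0.3750

Your original envelope holds the bill with probability 1/4, so the other 3 collectively hold it with probability 3/4.
The host can always find an empty envelope to open, so this doesn't change that 3/4; it is now spread over the 2 remaining unopened envelopes.
P(win by switching) = (3/4) · (1/2) = 3/8 ≈ 0.3750.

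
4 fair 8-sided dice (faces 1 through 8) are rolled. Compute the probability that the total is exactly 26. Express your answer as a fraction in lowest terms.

There are 8^4 = 4096 equally likely outcomes.
The number of ordered 4-tuples from {1,…,8} summing to 26 is 84.
P(sum = 26) = 84/4096 = 21/1024.

21/1024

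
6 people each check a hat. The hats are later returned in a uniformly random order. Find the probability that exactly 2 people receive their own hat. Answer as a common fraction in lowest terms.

3/16

Choose which 2 of the 6 are fixed: C(6,2) = 15 ways.
The remaining 4 must have no fixed point: D(4) = 9.
P = 15·9/720 = 3/16.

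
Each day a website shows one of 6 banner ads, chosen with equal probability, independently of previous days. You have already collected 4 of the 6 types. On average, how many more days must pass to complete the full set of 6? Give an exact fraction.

Starting from 4 distinct types, each trial gives a new one with probability (6−i)/6 when i types are held, so the wait for the next new type is 6/(6−i).
E = 6/2 + 6/1 = 9.

9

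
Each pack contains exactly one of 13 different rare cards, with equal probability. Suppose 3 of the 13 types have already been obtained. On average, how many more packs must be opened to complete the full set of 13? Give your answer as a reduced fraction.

Starting from 3 distinct types, each trial gives a new one with probability (13−i)/13 when i types are held, so the wait for the next new type is 13/(13−i).
E = 13/10 + 13/9 + 13/8 + 13/7 + 13/6 + 13/5 + 13/4 + 13/3 + 13/2 + 13/1 = 95953/2520.

95953/2520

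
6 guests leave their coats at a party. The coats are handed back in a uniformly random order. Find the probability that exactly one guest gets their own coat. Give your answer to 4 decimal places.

Choose which one is fixed: C(6,1) = 6 ways.
The remaining 5 must have no fixed point: D(5) = 44.
P = 6·44/720 = 11/30 ≈ 0.3667.

0.3667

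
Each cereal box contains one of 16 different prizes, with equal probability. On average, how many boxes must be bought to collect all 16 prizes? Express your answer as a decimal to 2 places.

After i distinct types are collected, each trial gives a new one with probability (16−i)/16, so the expected wait for the next new type is 16/(16−i).
E = 16/16 + 16/15 + 16/14 + 16/13 + 16/12 + 16/11 + 16/10 + 16/9 + 16/8 + 16/7 + 16/6 + 16/5 + 16/4 + 16/3 + 16/2 + 16/1 = 2436559/45045 ≈ 54.09.

54.09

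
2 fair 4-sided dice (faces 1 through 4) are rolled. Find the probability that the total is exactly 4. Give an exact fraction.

3/16

There are 4^2 = 16 equally likely outcomes.
The number of ordered 2-tuples from {1,…,4} summing to 4 is 3.
P(sum = 4) = 3/16.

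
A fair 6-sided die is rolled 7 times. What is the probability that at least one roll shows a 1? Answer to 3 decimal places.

0.721

P(no roll shows a 1) = (5/6)^7 ≈ 0.279.
P(at least one) = 1 − 0.279 = 0.721.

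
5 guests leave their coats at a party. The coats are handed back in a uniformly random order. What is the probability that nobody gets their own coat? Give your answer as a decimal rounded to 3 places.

0.367

This is the derangement probability: permutations of 5 with no fixed point.
D(5) = 5! · (1 − 1/1! + 1/2! − ··· + (−1)^5/5!) = 44.
P = 44/120 = 11/30 ≈ 0.367.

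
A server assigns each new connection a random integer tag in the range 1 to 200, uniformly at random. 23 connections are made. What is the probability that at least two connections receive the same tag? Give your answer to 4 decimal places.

0.7316

It's easier to compute the probability that all 23 are distinct.
P(all distinct) = 200/200 · 199/200 · ··· · 178/200 ≈ 0.2684.
So the probability of at least one match is 1 − 0.2684 = 0.7316.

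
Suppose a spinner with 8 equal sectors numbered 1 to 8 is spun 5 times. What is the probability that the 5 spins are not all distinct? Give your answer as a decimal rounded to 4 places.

0.7949

P(all 5 different) = 8/8 · 7/8 · ··· · 4/8 ≈ 0.2051.
P(at least two equal) = 1 − 0.2051 = 0.7949.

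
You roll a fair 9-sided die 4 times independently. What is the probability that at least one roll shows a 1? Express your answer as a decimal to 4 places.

0.3757

P(no roll shows a 1) = (8/9)^4 ≈ 0.6243.
P(at least one) = 1 − 0.6243 = 0.3757.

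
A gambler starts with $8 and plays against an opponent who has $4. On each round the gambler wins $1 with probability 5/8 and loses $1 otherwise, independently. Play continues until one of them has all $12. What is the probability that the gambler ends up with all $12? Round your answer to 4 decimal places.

0.9853

Let r = q/p = (3/8)/(5/8) = 3/5. The recurrence P(i) = p·P(i+1) + q·P(i−1) with P(0)=0, P(12)=1 gives P(i) = (1 − r^i)/(1 − r^12).
P(8) = (1 − (3/5)^8) / (1 − (3/5)^12) = 441250/447811 ≈ 0.9853.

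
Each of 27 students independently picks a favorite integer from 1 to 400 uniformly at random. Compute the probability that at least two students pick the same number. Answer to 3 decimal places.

0.592

It's easier to compute the probability that all 27 are distinct.
P(all distinct) = 400/400 · 399/400 · ··· · 374/400 ≈ 0.408.
So the probability of at least one match is 1 − 0.408 = 0.592.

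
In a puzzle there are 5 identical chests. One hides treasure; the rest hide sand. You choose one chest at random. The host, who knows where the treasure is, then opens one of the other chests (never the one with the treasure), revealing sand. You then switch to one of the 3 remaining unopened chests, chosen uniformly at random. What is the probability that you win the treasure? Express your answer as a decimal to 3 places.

Your original chest holds the treasure with probability 1/5, so the other 4 collectively hold it with probability 4/5.
The host can always find an empty chest to open, so this doesn't change that 4/5; it is now spread over the 3 remaining unopened chests.
P(win by switching) = (4/5) · (1/3) = 4/15 ≈ 0.267.

0.267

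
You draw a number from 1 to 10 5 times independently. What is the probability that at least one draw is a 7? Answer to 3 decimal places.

0.410

P(no draw is a 7) = (9/10)^5 ≈ 0.590.
P(at least one) = 1 − 0.590 = 0.410.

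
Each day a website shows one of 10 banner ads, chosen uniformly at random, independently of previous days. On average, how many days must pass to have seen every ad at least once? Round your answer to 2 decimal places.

29.29

After i distinct types are collected, each trial gives a new one with probability (10−i)/10, so the expected wait for the next new type is 10/(10−i).
E = 10/10 + 10/9 + 10/8 + 10/7 + 10/6 + 10/5 + 10/4 + 10/3 + 10/2 + 10/1 = 7381/252 ≈ 29.29.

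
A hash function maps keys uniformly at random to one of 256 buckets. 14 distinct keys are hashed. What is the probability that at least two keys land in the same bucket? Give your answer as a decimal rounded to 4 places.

It's easier to compute the probability that all 14 are distinct.
P(all distinct) = 256/256 · 255/256 · ··· · 243/256 ≈ 0.6964.
So the probability of at least one match is 1 − 0.6964 = 0.3036.

0.3036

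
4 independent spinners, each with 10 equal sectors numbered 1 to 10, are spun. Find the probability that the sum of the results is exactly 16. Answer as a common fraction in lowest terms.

There are 10^4 = 10000 equally likely outcomes.
The number of ordered 4-tuples from {1,…,10} summing to 16 is 415.
P(sum = 16) = 415/10000 = 83/2000.

83/2000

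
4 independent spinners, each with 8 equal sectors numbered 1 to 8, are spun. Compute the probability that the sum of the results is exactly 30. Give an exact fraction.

5/2048

There are 8^4 = 4096 equally likely outcomes.
The number of ordered 4-tuples from {1,…,8} summing to 30 is 10.
P(sum = 30) = 10/4096 = 5/2048.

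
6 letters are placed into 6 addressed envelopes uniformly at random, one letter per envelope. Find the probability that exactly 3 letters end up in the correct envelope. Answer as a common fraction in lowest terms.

1/18

Choose which 3 of the 6 are fixed: C(6,3) = 20 ways.
The remaining 3 must have no fixed point: D(3) = 2.
P = 20·2/720 = 1/18.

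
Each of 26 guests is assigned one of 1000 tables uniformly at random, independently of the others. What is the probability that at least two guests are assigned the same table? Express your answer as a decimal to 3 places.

It's easier to compute the probability that all 26 are distinct.
P(all distinct) = 1000/1000 · 999/1000 · ··· · 975/1000 ≈ 0.721.
So the probability of at least one match is 1 − 0.721 = 0.279.

0.279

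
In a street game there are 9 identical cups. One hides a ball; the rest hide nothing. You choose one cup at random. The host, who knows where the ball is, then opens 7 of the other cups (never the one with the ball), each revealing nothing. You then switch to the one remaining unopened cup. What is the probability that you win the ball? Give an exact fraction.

8/9

Your original cup holds the ball with probability 1/9, so the other 8 collectively hold it with probability 8/9.
The host can always find 7 empty cups to open, so the reveals don't change that 8/9; it is now spread over the 1 remaining unopened cup.
P(win by switching) = (8/9) · (1/1) = 8/9.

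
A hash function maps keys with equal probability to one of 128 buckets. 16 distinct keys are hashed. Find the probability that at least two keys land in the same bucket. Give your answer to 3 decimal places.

0.624

It's easier to compute the probability that all 16 are distinct.
P(all distinct) = 128/128 · 127/128 · ··· · 113/128 ≈ 0.376.
So the probability of at least one match is 1 − 0.376 = 0.624.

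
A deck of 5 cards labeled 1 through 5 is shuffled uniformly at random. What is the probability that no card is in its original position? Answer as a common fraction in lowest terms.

11/30

This is the derangement probability: permutations of 5 with no fixed point.
D(5) = 5! · (1 − 1/1! + 1/2! − ··· + (−1)^5/5!) = 44.
P = 44/120 = 11/30.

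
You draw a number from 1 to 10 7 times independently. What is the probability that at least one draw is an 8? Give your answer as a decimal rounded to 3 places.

0.522

P(no draw is an 8) = (9/10)^7 ≈ 0.478.
P(at least one) = 1 − 0.478 = 0.522.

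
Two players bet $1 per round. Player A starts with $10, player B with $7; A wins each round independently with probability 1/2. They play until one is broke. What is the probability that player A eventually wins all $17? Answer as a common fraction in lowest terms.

With a fair step, P(i) = ½P(i−1) + ½P(i+1) with P(0)=0, P(17)=1 has the linear solution P(i) = i/17.
P(10) = 10/17.

10/17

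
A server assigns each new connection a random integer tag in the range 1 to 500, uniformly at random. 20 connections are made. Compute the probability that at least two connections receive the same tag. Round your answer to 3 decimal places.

0.320

It's easier to compute the probability that all 20 are distinct.
P(all distinct) = 500/500 · 499/500 · ··· · 481/500 ≈ 0.680.
So the probability of at least one match is 1 − 0.680 = 0.320.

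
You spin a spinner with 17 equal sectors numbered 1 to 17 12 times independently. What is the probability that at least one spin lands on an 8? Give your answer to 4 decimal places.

0.5169

P(no spin lands on an 8) = (16/17)^12 ≈ 0.4831.
P(at least one) = 1 − 0.4831 = 0.5169.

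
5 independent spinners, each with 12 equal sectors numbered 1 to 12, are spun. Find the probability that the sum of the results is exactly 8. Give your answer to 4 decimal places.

0.0001

There are 12^5 = 248832 equally likely outcomes.
The number of ordered 5-tuples from {1,…,12} summing to 8 is 35.
P(sum = 8) = 35/248832 ≈ 0.0001.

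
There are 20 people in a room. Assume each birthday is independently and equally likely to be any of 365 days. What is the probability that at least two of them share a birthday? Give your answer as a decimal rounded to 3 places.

0.411

It's easier to compute the probability that all 20 are distinct.
P(all distinct) = 365/365 · 364/365 · ··· · 346/365 ≈ 0.589.
So the probability of at least one match is 1 − 0.589 = 0.411.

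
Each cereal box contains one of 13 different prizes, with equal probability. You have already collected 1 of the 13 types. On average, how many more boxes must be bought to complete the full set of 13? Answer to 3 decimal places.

Starting from 1 distinct type, each trial gives a new one with probability (13−i)/13 when i types are held, so the wait for the next new type is 13/(13−i).
E = 13/12 + 13/11 + 13/10 + 13/9 + 13/8 + 13/7 + 13/6 + 13/5 + 13/4 + 13/3 + 13/2 + 13/1 = 1118273/27720 ≈ 40.342.

40.342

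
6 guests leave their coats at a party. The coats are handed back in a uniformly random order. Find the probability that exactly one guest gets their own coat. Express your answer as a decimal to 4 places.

0.3667

Choose which one is fixed: C(6,1) = 6 ways.
The remaining 5 must have no fixed point: D(5) = 44.
P = 6·44/720 = 11/30 ≈ 0.3667.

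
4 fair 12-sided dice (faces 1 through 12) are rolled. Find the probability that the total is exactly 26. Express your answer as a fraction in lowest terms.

289/5184

There are 12^4 = 20736 equally likely outcomes.
The number of ordered 4-tuples from {1,…,12} summing to 26 is 1156.
P(sum = 26) = 1156/20736 = 289/5184.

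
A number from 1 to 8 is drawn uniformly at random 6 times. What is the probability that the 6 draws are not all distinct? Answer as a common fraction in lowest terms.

3781/4096

P(all 6 different) = 8/8 · 7/8 · ··· · 3/8 = 315/4096.
P(at least two equal) = 1 − 315/4096 = 3781/4096.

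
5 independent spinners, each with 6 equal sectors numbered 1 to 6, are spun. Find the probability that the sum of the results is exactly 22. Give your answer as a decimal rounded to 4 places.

There are 6^5 = 7776 equally likely outcomes.
The number of ordered 5-tuples from {1,…,6} summing to 22 is 420.
P(sum = 22) = 420/7776 = 35/648 ≈ 0.0540.

0.0540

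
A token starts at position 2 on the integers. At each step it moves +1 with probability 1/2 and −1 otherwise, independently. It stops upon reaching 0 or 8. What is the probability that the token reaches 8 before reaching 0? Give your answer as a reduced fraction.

1/4

With a fair step, P(i) = ½P(i−1) + ½P(i+1) with P(0)=0, P(8)=1 has the linear solution P(i) = i/8.
P(2) = 2/8 = 1/4.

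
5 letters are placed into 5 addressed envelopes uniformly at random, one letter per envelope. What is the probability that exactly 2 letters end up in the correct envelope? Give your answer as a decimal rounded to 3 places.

0.167

Choose which 2 of the 5 are fixed: C(5,2) = 10 ways.
The remaining 3 must have no fixed point: D(3) = 2.
P = 10·2/120 = 1/6 ≈ 0.167.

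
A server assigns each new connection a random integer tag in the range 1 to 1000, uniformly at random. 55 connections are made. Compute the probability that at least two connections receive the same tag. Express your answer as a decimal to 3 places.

It's easier to compute the probability that all 55 are distinct.
P(all distinct) = 1000/1000 · 999/1000 · ··· · 946/1000 ≈ 0.220.
So the probability of at least one match is 1 − 0.220 = 0.780.

0.780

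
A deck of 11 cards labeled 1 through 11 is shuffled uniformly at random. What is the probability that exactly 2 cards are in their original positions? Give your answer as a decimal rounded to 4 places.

0.1839

Choose which 2 of the 11 are fixed: C(11,2) = 55 ways.
The remaining 9 must have no fixed point: D(9) = 133496.
P = 55·133496/39916800 = 16687/90720 ≈ 0.1839.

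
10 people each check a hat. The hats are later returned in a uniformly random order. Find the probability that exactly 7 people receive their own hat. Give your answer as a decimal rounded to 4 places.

Choose which 7 of the 10 are fixed: C(10,7) = 120 ways.
The remaining 3 must have no fixed point: D(3) = 2.
P = 120·2/3628800 = 1/15120 ≈ 0.0001.

0.0001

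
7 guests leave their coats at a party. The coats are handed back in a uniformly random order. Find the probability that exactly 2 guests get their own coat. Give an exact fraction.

Choose which 2 of the 7 are fixed: C(7,2) = 21 ways.
The remaining 5 must have no fixed point: D(5) = 44.
P = 21·44/5040 = 11/60.

11/60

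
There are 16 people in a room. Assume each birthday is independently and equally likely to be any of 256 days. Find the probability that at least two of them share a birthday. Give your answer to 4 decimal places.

0.3803

It's easier to compute the probability that all 16 are distinct.
P(all distinct) = 256/256 · 255/256 · ··· · 241/256 ≈ 0.6197.
So the probability of at least one match is 1 − 0.6197 = 0.3803.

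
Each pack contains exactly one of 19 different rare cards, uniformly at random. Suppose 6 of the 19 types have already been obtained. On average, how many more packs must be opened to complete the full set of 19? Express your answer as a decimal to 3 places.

60.423

Starting from 6 distinct types, each trial gives a new one with probability (19−i)/19 when i types are held, so the wait for the next new type is 19/(19−i).
E = 19/13 + 19/12 + 19/11 + 19/10 + 19/9 + 19/8 + 19/7 + 19/6 + 19/5 + 19/4 + 19/3 + 19/2 + 19/1 = 21773867/360360 ≈ 60.423.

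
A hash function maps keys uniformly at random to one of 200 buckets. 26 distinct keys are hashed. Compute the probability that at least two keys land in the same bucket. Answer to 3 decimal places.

0.817

It's easier to compute the probability that all 26 are distinct.
P(all distinct) = 200/200 · 199/200 · ··· · 175/200 ≈ 0.183.
So the probability of at least one match is 1 − 0.183 = 0.817.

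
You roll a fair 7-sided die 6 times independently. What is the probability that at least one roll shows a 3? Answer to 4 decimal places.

P(no roll shows a 3) = (6/7)^6 ≈ 0.3966.
P(at least one) = 1 − 0.3966 = 0.6034.

0.6034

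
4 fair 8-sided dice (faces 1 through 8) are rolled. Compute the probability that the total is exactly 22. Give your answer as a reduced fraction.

There are 8^4 = 4096 equally likely outcomes.
The number of ordered 4-tuples from {1,…,8} summing to 22 is 246.
P(sum = 22) = 246/4096 = 123/2048.

123/2048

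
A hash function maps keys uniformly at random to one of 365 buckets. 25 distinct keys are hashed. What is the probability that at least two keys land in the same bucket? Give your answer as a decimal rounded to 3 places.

0.569

It's easier to compute the probability that all 25 are distinct.
P(all distinct) = 365/365 · 364/365 · ··· · 341/365 ≈ 0.431.
So the probability of at least one match is 1 − 0.431 = 0.569.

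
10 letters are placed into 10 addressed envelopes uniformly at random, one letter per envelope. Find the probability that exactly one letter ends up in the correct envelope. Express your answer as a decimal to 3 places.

0.368

Choose which one is fixed: C(10,1) = 10 ways.
The remaining 9 must have no fixed point: D(9) = 133496.
P = 10·133496/3628800 = 16687/45360 ≈ 0.368.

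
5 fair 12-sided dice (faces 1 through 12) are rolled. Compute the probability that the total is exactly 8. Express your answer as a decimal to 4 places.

There are 12^5 = 248832 equally likely outcomes.
The number of ordered 5-tuples from {1,…,12} summing to 8 is 35.
P(sum = 8) = 35/248832 ≈ 0.0001.

0.0001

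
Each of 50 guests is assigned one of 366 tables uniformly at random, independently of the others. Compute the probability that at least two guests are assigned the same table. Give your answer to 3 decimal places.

0.970

It's easier to compute the probability that all 50 are distinct.
P(all distinct) = 366/366 · 365/366 · ··· · 317/366 ≈ 0.030.
So the probability of at least one match is 1 − 0.030 = 0.970.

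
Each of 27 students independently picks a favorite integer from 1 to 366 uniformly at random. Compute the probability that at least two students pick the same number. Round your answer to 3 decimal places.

0.626

It's easier to compute the probability that all 27 are distinct.
P(all distinct) = 366/366 · 365/366 · ··· · 340/366 ≈ 0.374.
So the probability of at least one match is 1 − 0.374 = 0.626.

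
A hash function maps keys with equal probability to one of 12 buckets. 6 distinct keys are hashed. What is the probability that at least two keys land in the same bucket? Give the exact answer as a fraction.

It's easier to compute the probability that all 6 are distinct.
P(all distinct) = 12/12 · 11/12 · ··· · 7/12 = 385/1728.
So the probability of at least one match is 1 − 385/1728 = 1343/1728.

1343/1728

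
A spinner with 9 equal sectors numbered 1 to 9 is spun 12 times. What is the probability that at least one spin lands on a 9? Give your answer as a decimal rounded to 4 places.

0.7567

P(no spin lands on a 9) = (8/9)^12 ≈ 0.2433.
P(at least one) = 1 − 0.2433 = 0.7567.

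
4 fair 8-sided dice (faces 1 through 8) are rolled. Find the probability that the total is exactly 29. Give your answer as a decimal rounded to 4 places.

There are 8^4 = 4096 equally likely outcomes.
The number of ordered 4-tuples from {1,…,8} summing to 29 is 20.
P(sum = 29) = 20/4096 = 5/1024 ≈ 0.0049.

0.0049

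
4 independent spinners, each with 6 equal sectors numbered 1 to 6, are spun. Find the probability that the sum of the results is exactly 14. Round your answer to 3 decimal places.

0.113

There are 6^4 = 1296 equally likely outcomes.
The number of ordered 4-tuples from {1,…,6} summing to 14 is 146.
P(sum = 14) = 146/1296 = 73/648 ≈ 0.113.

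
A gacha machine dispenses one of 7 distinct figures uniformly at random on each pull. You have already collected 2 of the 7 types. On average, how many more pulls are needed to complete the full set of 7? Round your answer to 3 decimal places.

15.983

Starting from 2 distinct types, each trial gives a new one with probability (7−i)/7 when i types are held, so the wait for the next new type is 7/(7−i).
E = 7/5 + 7/4 + 7/3 + 7/2 + 7/1 = 959/60 ≈ 15.983.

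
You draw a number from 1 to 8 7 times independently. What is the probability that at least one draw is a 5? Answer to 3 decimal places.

P(no draw is a 5) = (7/8)^7 ≈ 0.393.
P(at least one) = 1 − 0.393 = 0.607.

0.607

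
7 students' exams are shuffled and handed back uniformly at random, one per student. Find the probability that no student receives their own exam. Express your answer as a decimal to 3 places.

This is the derangement probability: permutations of 7 with no fixed point.
D(7) = 7! · (1 − 1/1! + 1/2! − ··· + (−1)^7/7!) = 1854.
P = 1854/5040 = 103/280 ≈ 0.368.

0.368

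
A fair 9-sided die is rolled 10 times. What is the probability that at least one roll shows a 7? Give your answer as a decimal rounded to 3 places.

0.692

P(no roll shows a 7) = (8/9)^10 ≈ 0.308.
P(at least one) = 1 − 0.308 = 0.692.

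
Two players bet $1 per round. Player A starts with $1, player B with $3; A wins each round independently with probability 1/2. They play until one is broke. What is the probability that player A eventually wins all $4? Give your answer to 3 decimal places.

0.250

With a fair step, P(i) = ½P(i−1) + ½P(i+1) with P(0)=0, P(4)=1 has the linear solution P(i) = i/4.
P(1) = 1/4 ≈ 0.250.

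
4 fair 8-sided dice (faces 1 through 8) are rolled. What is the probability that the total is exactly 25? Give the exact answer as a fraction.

15/512

There are 8^4 = 4096 equally likely outcomes.
The number of ordered 4-tuples from {1,…,8} summing to 25 is 120.
P(sum = 25) = 120/4096 = 15/512.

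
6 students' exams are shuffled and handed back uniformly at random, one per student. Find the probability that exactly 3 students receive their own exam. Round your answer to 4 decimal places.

0.0556

Choose which 3 of the 6 are fixed: C(6,3) = 20 ways.
The remaining 3 must have no fixed point: D(3) = 2.
P = 20·2/720 = 1/18 ≈ 0.0556.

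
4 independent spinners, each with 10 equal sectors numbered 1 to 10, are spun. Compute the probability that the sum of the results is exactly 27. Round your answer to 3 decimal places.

There are 10^4 = 10000 equally likely outcomes.
The number of ordered 4-tuples from {1,…,10} summing to 27 is 480.
P(sum = 27) = 480/10000 = 6/125 ≈ 0.048.

0.048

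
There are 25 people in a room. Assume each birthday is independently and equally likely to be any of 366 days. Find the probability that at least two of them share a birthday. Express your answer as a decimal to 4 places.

It's easier to compute the probability that all 25 are distinct.
P(all distinct) = 366/366 · 365/366 · ··· · 342/366 ≈ 0.4323.
So the probability of at least one match is 1 − 0.4323 = 0.5677.

0.5677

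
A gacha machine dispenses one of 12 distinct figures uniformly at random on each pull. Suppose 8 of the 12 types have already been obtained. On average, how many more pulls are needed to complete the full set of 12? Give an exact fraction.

Starting from 8 distinct types, each trial gives a new one with probability (12−i)/12 when i types are held, so the wait for the next new type is 12/(12−i).
E = 12/4 + 12/3 + 12/2 + 12/1 = 25.

25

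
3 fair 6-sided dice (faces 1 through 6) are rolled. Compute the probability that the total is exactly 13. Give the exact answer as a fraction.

7/72

There are 6^3 = 216 equally likely outcomes.
The number of ordered 3-tuples from {1,…,6} summing to 13 is 21.
P(sum = 13) = 21/216 = 7/72.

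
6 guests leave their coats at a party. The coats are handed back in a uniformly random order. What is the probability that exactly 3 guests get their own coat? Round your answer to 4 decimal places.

Choose which 3 of the 6 are fixed: C(6,3) = 20 ways.
The remaining 3 must have no fixed point: D(3) = 2.
P = 20·2/720 = 1/18 ≈ 0.0556.

0.0556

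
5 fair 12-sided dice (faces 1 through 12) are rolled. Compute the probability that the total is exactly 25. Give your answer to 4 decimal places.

0.0328

There are 12^5 = 248832 equally likely outcomes.
The number of ordered 5-tuples from {1,…,12} summing to 25 is 8151.
P(sum = 25) = 8151/248832 = 2717/82944 ≈ 0.0328.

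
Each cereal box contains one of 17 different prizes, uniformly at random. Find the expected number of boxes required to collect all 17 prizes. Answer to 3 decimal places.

After i distinct types are collected, each trial gives a new one with probability (17−i)/17, so the expected wait for the next new type is 17/(17−i).
E = 17/17 + 17/16 + 17/15 + 17/14 + 17/13 + 17/12 + 17/11 + 17/10 + 17/9 + 17/8 + 17/7 + 17/6 + 17/5 + 17/4 + 17/3 + 17/2 + 17/1 = 42142223/720720 ≈ 58.472.

58.472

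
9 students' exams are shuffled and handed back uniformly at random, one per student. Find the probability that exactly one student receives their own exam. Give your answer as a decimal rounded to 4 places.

Choose which one is fixed: C(9,1) = 9 ways.
The remaining 8 must have no fixed point: D(8) = 14833.
P = 9·14833/362880 = 2119/5760 ≈ 0.3679.

0.3679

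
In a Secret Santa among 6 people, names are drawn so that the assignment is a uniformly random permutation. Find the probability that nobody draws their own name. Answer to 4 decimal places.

This is the derangement probability: permutations of 6 with no fixed point.
D(6) = 6! · (1 − 1/1! + 1/2! − ··· + (−1)^6/6!) = 265.
P = 265/720 = 53/144 ≈ 0.3681.

0.3681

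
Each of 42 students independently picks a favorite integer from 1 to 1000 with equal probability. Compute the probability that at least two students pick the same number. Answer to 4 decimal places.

It's easier to compute the probability that all 42 are distinct.
P(all distinct) = 1000/1000 · 999/1000 · ··· · 959/1000 ≈ 0.4176.
So the probability of at least one match is 1 − 0.4176 = 0.5824.

0.5824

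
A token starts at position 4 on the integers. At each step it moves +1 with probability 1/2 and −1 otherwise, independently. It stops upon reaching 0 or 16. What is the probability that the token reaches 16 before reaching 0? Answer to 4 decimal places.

0.2500

With a fair step, P(i) = ½P(i−1) + ½P(i+1) with P(0)=0, P(16)=1 has the linear solution P(i) = i/16.
P(4) = 4/16 = 1/4 ≈ 0.2500.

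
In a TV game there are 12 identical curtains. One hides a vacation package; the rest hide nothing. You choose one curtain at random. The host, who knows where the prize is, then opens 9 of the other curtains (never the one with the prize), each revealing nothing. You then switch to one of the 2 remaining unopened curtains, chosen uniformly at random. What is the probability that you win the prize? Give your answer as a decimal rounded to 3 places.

0.458

Your original curtain holds the prize with probability 1/12, so the other 11 collectively hold it with probability 11/12.
The host can always find 9 empty curtains to open, so the reveals don't change that 11/12; it is now spread over the 2 remaining unopened curtains.
P(win by switching) = (11/12) · (1/2) = 11/24 ≈ 0.458.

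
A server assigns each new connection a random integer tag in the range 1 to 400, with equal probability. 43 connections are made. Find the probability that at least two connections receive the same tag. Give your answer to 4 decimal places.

It's easier to compute the probability that all 43 are distinct.
P(all distinct) = 400/400 · 399/400 · ··· · 358/400 ≈ 0.0961.
So the probability of at least one match is 1 − 0.0961 = 0.9039.

0.9039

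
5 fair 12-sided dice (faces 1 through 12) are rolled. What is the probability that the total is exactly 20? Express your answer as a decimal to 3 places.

There are 12^5 = 248832 equally likely outcomes.
The number of ordered 5-tuples from {1,…,12} summing to 20 is 3701.
P(sum = 20) = 3701/248832 ≈ 0.015.

0.015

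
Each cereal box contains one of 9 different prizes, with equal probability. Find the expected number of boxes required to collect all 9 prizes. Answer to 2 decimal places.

After i distinct types are collected, each trial gives a new one with probability (9−i)/9, so the expected wait for the next new type is 9/(9−i).
E = 9/9 + 9/8 + 9/7 + 9/6 + 9/5 + 9/4 + 9/3 + 9/2 + 9/1 = 7129/280 ≈ 25.46.

25.46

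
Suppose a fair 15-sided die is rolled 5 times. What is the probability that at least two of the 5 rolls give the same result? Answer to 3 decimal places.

0.525

P(all 5 different) = 15/15 · 14/15 · ··· · 11/15 ≈ 0.475.
P(at least two equal) = 1 − 0.475 = 0.525.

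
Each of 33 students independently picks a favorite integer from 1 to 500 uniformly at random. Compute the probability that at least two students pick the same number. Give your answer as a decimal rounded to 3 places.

0.660

It's easier to compute the probability that all 33 are distinct.
P(all distinct) = 500/500 · 499/500 · ··· · 468/500 ≈ 0.340.
So the probability of at least one match is 1 − 0.340 = 0.660.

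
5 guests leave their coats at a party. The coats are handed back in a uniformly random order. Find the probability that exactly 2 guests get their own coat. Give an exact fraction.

1/6

Choose which 2 of the 5 are fixed: C(5,2) = 10 ways.
The remaining 3 must have no fixed point: D(3) = 2.
P = 10·2/120 = 1/6.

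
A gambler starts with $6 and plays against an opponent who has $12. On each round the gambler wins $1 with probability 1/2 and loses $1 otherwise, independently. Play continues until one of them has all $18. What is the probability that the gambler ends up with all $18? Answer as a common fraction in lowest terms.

With a fair step, P(i) = ½P(i−1) + ½P(i+1) with P(0)=0, P(18)=1 has the linear solution P(i) = i/18.
P(6) = 6/18 = 1/3.

1/3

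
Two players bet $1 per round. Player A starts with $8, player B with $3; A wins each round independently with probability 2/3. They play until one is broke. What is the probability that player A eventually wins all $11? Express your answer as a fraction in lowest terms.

Let r = q/p = (1/3)/(2/3) = 1/2. The recurrence P(i) = p·P(i+1) + q·P(i−1) with P(0)=0, P(11)=1 gives P(i) = (1 − r^i)/(1 − r^11).
P(8) = (1 − (1/2)^8) / (1 − (1/2)^11) = 2040/2047.

2040/2047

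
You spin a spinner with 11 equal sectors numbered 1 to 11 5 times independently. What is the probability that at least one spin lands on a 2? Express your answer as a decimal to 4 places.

0.3791

P(no spin lands on a 2) = (10/11)^5 ≈ 0.6209.
P(at least one) = 1 − 0.6209 = 0.3791.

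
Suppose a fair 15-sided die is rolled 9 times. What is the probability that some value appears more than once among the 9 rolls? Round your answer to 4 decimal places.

P(all 9 different) = 15/15 · 14/15 · ··· · 7/15 ≈ 0.0472.
P(at least two equal) = 1 − 0.0472 = 0.9528.

0.9528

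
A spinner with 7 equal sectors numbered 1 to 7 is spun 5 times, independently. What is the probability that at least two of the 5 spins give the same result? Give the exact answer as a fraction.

P(all 5 different) = 7/7 · 6/7 · ··· · 3/7 = 360/2401.
P(at least two equal) = 1 − 360/2401 = 2041/2401.

2041/2401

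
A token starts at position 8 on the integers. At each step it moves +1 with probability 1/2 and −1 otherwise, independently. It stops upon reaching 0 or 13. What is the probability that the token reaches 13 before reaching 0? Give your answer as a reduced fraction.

8/13

With a fair step, P(i) = ½P(i−1) + ½P(i+1) with P(0)=0, P(13)=1 has the linear solution P(i) = i/13.
P(8) = 8/13.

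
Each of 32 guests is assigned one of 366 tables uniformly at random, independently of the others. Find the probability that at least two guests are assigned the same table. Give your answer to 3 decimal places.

It's easier to compute the probability that all 32 are distinct.
P(all distinct) = 366/366 · 365/366 · ··· · 335/366 ≈ 0.248.
So the probability of at least one match is 1 − 0.248 = 0.752.

0.752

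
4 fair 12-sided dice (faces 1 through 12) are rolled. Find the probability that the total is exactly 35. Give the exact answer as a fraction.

17/648

There are 12^4 = 20736 equally likely outcomes.
The number of ordered 4-tuples from {1,…,12} summing to 35 is 544.
P(sum = 35) = 544/20736 = 17/648.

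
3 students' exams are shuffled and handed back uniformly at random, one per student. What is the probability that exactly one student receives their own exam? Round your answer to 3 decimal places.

0.500

Choose which one is fixed: C(3,1) = 3 ways.
The remaining 2 must have no fixed point: D(2) = 1.
P = 3·1/6 = 1/2 ≈ 0.500.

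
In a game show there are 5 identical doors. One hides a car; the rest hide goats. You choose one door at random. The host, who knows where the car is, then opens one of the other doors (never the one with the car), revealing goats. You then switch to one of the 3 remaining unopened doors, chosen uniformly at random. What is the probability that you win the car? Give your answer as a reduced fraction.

4/15

Your original door holds the car with probability 1/5, so the other 4 collectively hold it with probability 4/5.
The host can always find an empty door to open, so this doesn't change that 4/5; it is now spread over the 3 remaining unopened doors.
P(win by switching) = (4/5) · (1/3) = 4/15.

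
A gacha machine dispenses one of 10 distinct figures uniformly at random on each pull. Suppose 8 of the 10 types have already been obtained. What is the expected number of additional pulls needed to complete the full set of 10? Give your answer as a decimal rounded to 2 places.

Starting from 8 distinct types, each trial gives a new one with probability (10−i)/10 when i types are held, so the wait for the next new type is 10/(10−i).
E = 10/2 + 10/1 = 15 ≈ 15.00.

15.00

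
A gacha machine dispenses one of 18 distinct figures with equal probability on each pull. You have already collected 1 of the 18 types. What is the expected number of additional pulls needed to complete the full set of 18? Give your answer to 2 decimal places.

61.91

Starting from 1 distinct type, each trial gives a new one with probability (18−i)/18 when i types are held, so the wait for the next new type is 18/(18−i).
E = 18/17 + 18/16 + 18/15 + 18/14 + 18/13 + 18/12 + 18/11 + 18/10 + 18/9 + 18/8 + 18/7 + 18/6 + 18/5 + 18/4 + 18/3 + 18/2 + 18/1 = 42142223/680680 ≈ 61.91.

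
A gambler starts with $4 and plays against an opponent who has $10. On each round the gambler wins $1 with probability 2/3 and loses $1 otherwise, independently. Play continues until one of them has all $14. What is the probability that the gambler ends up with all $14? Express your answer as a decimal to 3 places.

Let r = q/p = (1/3)/(2/3) = 1/2. The recurrence P(i) = p·P(i+1) + q·P(i−1) with P(0)=0, P(14)=1 gives P(i) = (1 − r^i)/(1 − r^14).
P(4) = (1 − (1/2)^4) / (1 − (1/2)^14) = 5120/5461 ≈ 0.938.

0.938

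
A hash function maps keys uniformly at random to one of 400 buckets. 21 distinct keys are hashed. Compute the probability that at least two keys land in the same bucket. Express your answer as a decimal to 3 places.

0.414

It's easier to compute the probability that all 21 are distinct.
P(all distinct) = 400/400 · 399/400 · ··· · 380/400 ≈ 0.586.
So the probability of at least one match is 1 − 0.586 = 0.414.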